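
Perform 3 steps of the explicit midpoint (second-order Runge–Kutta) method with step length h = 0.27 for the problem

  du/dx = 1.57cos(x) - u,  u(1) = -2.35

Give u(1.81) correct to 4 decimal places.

Midpoint: k1 = f(x_n, u_n); k2 = f(x_n + h/2, u_n + (h/2)·k1); u_{n+1} = u_n + h·k2.
x=1.000000, u=-2.350000:
  k1 = f(1.000000, -2.350000) = 3.198275
  k2 = f(1.135000, -1.918233) = 2.580981
  u ← -2.350000 + 0.27·2.580981 = -1.653135
x=1.270000, u=-1.653135:
  k1 = f(1.270000, -1.653135) = 2.118296
  k2 = f(1.405000, -1.367165) = 1.626275
  u ← -1.653135 + 0.27·1.626275 = -1.214041
x=1.540000, u=-1.214041:
  k1 = f(1.540000, -1.214041) = 1.262384
  k2 = f(1.675000, -1.043619) = 0.880315
  u ← -1.214041 + 0.27·0.880315 = -0.976356
u(1.81) ≈ -0.9764

-0.9764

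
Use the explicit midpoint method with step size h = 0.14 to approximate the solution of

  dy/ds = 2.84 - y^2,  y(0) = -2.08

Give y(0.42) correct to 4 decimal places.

Midpoint: k1 = f(s_n, y_n); k2 = f(s_n + h/2, y_n + (h/2)·k1); y_{n+1} = y_n + h·k2.
s=0.000000, y=-2.080000:
  k1 = f(0.000000, -2.080000) = -1.486400
  k2 = f(0.070000, -2.184048) = -1.930066
  y ← -2.080000 + 0.14·(-1.930066) = -2.350209
s=0.140000, y=-2.350209:
  k1 = f(0.140000, -2.350209) = -2.683483
  k2 = f(0.210000, -2.538053) = -3.601713
  y ← -2.350209 + 0.14·(-3.601713) = -2.854449
s=0.280000, y=-2.854449:
  k1 = f(0.280000, -2.854449) = -5.307879
  k2 = f(0.350000, -3.226001) = -7.567080
  y ← -2.854449 + 0.14·(-7.567080) = -3.913840
y(0.42) ≈ -3.9138

-3.9138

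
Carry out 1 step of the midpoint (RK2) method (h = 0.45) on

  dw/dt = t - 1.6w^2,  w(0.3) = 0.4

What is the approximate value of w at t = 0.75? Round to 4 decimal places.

0.5153

Midpoint: k1 = f(t_n, w_n); k2 = f(t_n + h/2, w_n + (h/2)·k1); w_{n+1} = w_n + h·k2.
t=0.300000, w=0.400000:
  k1 = f(0.300000, 0.400000) = 0.044000
  k2 = f(0.525000, 0.409900) = 0.256171
  w ← 0.400000 + 0.45·0.256171 = 0.515277
w(0.75) ≈ 0.5153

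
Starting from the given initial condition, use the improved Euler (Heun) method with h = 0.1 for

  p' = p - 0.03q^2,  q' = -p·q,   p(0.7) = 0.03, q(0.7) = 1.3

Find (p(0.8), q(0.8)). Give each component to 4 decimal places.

0.0278, 1.2962

Heun on (p,q): k1 = f(s_n, state_n); k2 = f(s_n + h, state_n + h·k1); state_{n+1} = state_n + (h/2)·(k1 + k2).
0.700000: (0.030000, 1.300000)
  k1 = (-0.020700, -0.039000)
  predictor → (0.027930, 1.296100)
  k2 = (-0.022466, -0.036200)
  → (0.027842, 1.296240)
(p(0.8), q(0.8)) ≈ (0.0278, 1.2962)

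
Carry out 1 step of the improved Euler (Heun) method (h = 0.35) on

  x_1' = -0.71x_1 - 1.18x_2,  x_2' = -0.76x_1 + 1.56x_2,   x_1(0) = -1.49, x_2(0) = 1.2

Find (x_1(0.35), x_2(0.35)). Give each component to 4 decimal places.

-1.8169, 2.5553

Heun on (x_1,x_2): k1 = f(t_n, state_n); k2 = f(t_n + h, state_n + h·k1); state_{n+1} = state_n + (h/2)·(k1 + k2).
0.000000: (-1.490000, 1.200000)
  k1 = (-0.358100, 3.004400)
  predictor → (-1.615335, 2.251540)
  k2 = (-1.509929, 4.740057)
  → (-1.816905, 2.555280)
(x_1(0.35), x_2(0.35)) ≈ (-1.8169, 2.5553)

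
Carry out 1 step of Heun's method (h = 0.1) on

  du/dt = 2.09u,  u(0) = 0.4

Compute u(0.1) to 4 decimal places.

Heun: k1 = f(t_n, u_n); k2 = f(t_n + h, u_n + h·k1); u_{n+1} = u_n + (h/2)·(k1 + k2).
t=0.000000, u=0.400000:
  k1 = f(0.000000, 0.400000) = 0.836000
  k2 = f(0.100000, 0.483600) = 1.010724
  u ← 0.400000 + (0.1/2)·(0.836000 + 1.010724) = 0.492336
u(0.1) ≈ 0.4923

0.4923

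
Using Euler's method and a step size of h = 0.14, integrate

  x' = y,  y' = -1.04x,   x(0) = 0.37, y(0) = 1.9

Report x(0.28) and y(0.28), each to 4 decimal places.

Euler on (x,y): x_{n+1} = x_n + h·x', y_{n+1} = y_n + h·y'.
0.000000: (0.370000, 1.900000); f=(1.900000, -0.384800) → (0.636000, 1.846128)
0.140000: (0.636000, 1.846128); f=(1.846128, -0.661440) → (0.894458, 1.753526)
(x(0.28), y(0.28)) ≈ (0.8945, 1.7535)

0.8945, 1.7535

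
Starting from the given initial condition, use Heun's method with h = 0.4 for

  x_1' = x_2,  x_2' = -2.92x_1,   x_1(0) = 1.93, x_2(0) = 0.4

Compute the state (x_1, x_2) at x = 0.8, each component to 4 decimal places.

Heun on (x_1,x_2): k1 = f(x_n, state_n); k2 = f(x_n + h, state_n + h·k1); state_{n+1} = state_n + (h/2)·(k1 + k2).
0.000000: (1.930000, 0.400000)
  k1 = (0.400000, -5.635600)
  predictor → (2.090000, -1.854240)
  k2 = (-1.854240, -6.102800)
  → (1.639152, -1.947680)
0.400000: (1.639152, -1.947680)
  k1 = (-1.947680, -4.786324)
  predictor → (0.860080, -3.862210)
  k2 = (-3.862210, -2.511434)
  → (0.477174, -3.407231)
(x_1(0.8), x_2(0.8)) ≈ (0.4772, -3.4072)

0.4772, -3.4072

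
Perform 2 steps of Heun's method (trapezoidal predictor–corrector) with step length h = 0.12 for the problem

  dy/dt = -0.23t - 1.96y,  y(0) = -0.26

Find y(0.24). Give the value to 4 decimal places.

-0.1692

Heun: k1 = f(t_n, y_n); k2 = f(t_n + h, y_n + h·k1); y_{n+1} = y_n + (h/2)·(k1 + k2).
t=0.000000, y=-0.260000:
  k1 = f(0.000000, -0.260000) = 0.509600
  k2 = f(0.120000, -0.198848) = 0.362142
  y ← -0.260000 + (0.12/2)·(0.509600 + 0.362142) = -0.207695
t=0.120000, y=-0.207695:
  k1 = f(0.120000, -0.207695) = 0.379483
  k2 = f(0.240000, -0.162157) = 0.262629
  y ← -0.207695 + (0.12/2)·(0.379483 + 0.262629) = -0.169169
y(0.24) ≈ -0.1692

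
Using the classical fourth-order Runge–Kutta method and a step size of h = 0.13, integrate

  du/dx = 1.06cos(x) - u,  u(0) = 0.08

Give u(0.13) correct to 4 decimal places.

0.1991

RK4: k1 = f(x_n, u_n); k2 = f(x_n + h/2, u_n + (h/2)·k1); k3 = f(x_n + h/2, u_n + (h/2)·k2); k4 = f(x_n + h, u_n + h·k3); u_{n+1} = u_n + (h/6)·(k1 + 2k2 + 2k3 + k4).
x=0.000000, u=0.080000:
  k1 = f(0.000000, 0.080000) = 0.980000
  k2 = f(0.065000, 0.143700) = 0.914062
  k3 = f(0.065000, 0.139414) = 0.918348
  k4 = f(0.130000, 0.199385) = 0.851670
  u ← 0.080000 + (0.13/6)·(k1 + 2k2 + 2k3 + k4) = 0.199091
u(0.13) ≈ 0.1991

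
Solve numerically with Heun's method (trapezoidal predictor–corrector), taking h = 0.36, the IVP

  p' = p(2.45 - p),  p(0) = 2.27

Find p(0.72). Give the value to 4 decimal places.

2.4031

Heun: k1 = f(s_n, p_n); k2 = f(s_n + h, p_n + h·k1); p_{n+1} = p_n + (h/2)·(k1 + k2).
s=0.000000, p=2.270000:
  k1 = f(0.000000, 2.270000) = 0.408600
  k2 = f(0.360000, 2.417096) = 0.079532
  p ← 2.270000 + (0.36/2)·(0.408600 + 0.079532) = 2.357864
s=0.360000, p=2.357864:
  k1 = f(0.360000, 2.357864) = 0.217245
  k2 = f(0.720000, 2.436072) = 0.033930
  p ← 2.357864 + (0.36/2)·(0.217245 + 0.033930) = 2.403075
p(0.72) ≈ 2.4031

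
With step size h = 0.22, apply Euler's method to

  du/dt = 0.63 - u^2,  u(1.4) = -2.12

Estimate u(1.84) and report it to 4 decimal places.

Euler: u_{n+1} = u_n + h·f(t_n, u_n).
t=1.400000, u=-2.120000: f=-3.864400 → u ← -2.120000 + 0.22·(-3.864400) = -2.970168
t=1.620000, u=-2.970168: f=-8.191898 → u ← -2.970168 + 0.22·(-8.191898) = -4.772386
u(1.84) ≈ -4.7724

-4.7724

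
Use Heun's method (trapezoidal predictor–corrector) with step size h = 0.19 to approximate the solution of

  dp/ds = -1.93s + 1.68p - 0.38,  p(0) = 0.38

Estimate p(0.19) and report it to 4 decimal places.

0.4021

Heun: k1 = f(s_n, p_n); k2 = f(s_n + h, p_n + h·k1); p_{n+1} = p_n + (h/2)·(k1 + k2).
s=0.000000, p=0.380000:
  k1 = f(0.000000, 0.380000) = 0.258400
  k2 = f(0.190000, 0.429096) = -0.025819
  p ← 0.380000 + (0.19/2)·(0.258400 + (-0.025819)) = 0.402095
p(0.19) ≈ 0.4021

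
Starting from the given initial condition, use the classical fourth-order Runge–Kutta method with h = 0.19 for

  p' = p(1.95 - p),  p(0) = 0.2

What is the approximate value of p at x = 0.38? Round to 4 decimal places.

0.3771

RK4: k1 = f(x_n, p_n); k2 = f(x_n + h/2, p_n + (h/2)·k1); k3 = f(x_n + h/2, p_n + (h/2)·k2); k4 = f(x_n + h, p_n + h·k3); p_{n+1} = p_n + (h/6)·(k1 + 2k2 + 2k3 + k4).
x=0.000000, p=0.200000:
  k1 = f(0.000000, 0.200000) = 0.350000
  k2 = f(0.095000, 0.233250) = 0.400432
  k3 = f(0.095000, 0.238041) = 0.407516
  k4 = f(0.190000, 0.277428) = 0.464018
  p ← 0.200000 + (0.19/6)·(k1 + 2k2 + 2k3 + k4) = 0.276947
x=0.190000, p=0.276947:
  k1 = f(0.190000, 0.276947) = 0.463347
  k2 = f(0.285000, 0.320965) = 0.522864
  k3 = f(0.285000, 0.326619) = 0.530228
  k4 = f(0.380000, 0.377691) = 0.593846
  p ← 0.276947 + (0.19/6)·(k1 + 2k2 + 2k3 + k4) = 0.377121
p(0.38) ≈ 0.3771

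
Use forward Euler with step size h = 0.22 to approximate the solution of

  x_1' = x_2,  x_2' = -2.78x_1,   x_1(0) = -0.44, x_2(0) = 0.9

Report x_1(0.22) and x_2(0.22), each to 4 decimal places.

-0.2420, 1.1691

Euler on (x_1,x_2): x_1_{n+1} = x_1_n + h·x_1', x_2_{n+1} = x_2_n + h·x_2'.
0.000000: (-0.440000, 0.900000); f=(0.900000, 1.223200) → (-0.242000, 1.169104)
(x_1(0.22), x_2(0.22)) ≈ (-0.2420, 1.1691)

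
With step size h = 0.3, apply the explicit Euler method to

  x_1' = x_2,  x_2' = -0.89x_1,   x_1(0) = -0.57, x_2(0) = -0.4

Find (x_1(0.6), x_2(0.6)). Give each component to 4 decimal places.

Euler on (x_1,x_2): x_1_{n+1} = x_1_n + h·x_1', x_2_{n+1} = x_2_n + h·x_2'.
0.000000: (-0.570000, -0.400000); f=(-0.400000, 0.507300) → (-0.690000, -0.247810)
0.300000: (-0.690000, -0.247810); f=(-0.247810, 0.614100) → (-0.764343, -0.063580)
(x_1(0.6), x_2(0.6)) ≈ (-0.7643, -0.0636)

-0.7643, -0.0636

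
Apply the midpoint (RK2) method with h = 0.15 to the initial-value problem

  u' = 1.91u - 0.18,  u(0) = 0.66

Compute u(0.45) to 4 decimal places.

Midpoint: k1 = f(s_n, u_n); k2 = f(s_n + h/2, u_n + (h/2)·k1); u_{n+1} = u_n + h·k2.
s=0.000000, u=0.660000:
  k1 = f(0.000000, 0.660000) = 1.080600
  k2 = f(0.075000, 0.741045) = 1.235396
  u ← 0.660000 + 0.15·1.235396 = 0.845309
s=0.150000, u=0.845309:
  k1 = f(0.150000, 0.845309) = 1.434541
  k2 = f(0.225000, 0.952900) = 1.640039
  u ← 0.845309 + 0.15·1.640039 = 1.091315
s=0.300000, u=1.091315:
  k1 = f(0.300000, 1.091315) = 1.904412
  k2 = f(0.375000, 1.234146) = 2.177219
  u ← 1.091315 + 0.15·2.177219 = 1.417898
u(0.45) ≈ 1.4179

1.4179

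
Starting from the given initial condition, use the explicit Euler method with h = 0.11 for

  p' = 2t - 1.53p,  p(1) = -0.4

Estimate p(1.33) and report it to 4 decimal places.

Euler: p_{n+1} = p_n + h·f(t_n, p_n).
t=1.000000, p=-0.400000: f=2.612000 → p ← -0.400000 + 0.11·2.612000 = -0.112680
t=1.110000, p=-0.112680: f=2.392400 → p ← -0.112680 + 0.11·2.392400 = 0.150484
t=1.220000, p=0.150484: f=2.209759 → p ← 0.150484 + 0.11·2.209759 = 0.393558
p(1.33) ≈ 0.3936

0.3936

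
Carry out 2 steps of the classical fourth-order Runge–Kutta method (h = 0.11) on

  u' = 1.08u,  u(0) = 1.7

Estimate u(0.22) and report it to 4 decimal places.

RK4: k1 = f(x_n, u_n); k2 = f(x_n + h/2, u_n + (h/2)·k1); k3 = f(x_n + h/2, u_n + (h/2)·k2); k4 = f(x_n + h, u_n + h·k3); u_{n+1} = u_n + (h/6)·(k1 + 2k2 + 2k3 + k4).
x=0.000000, u=1.700000:
  k1 = f(0.000000, 1.700000) = 1.836000
  k2 = f(0.055000, 1.800980) = 1.945058
  k3 = f(0.055000, 1.806978) = 1.951536
  k4 = f(0.110000, 1.914669) = 2.067843
  u ← 1.700000 + (0.11/6)·(k1 + 2k2 + 2k3 + k4) = 1.914446
x=0.110000, u=1.914446:
  k1 = f(0.110000, 1.914446) = 2.067601
  k2 = f(0.165000, 2.028164) = 2.190417
  k3 = f(0.165000, 2.034919) = 2.197712
  k4 = f(0.220000, 2.156194) = 2.328689
  u ← 1.914446 + (0.11/6)·(k1 + 2k2 + 2k3 + k4) = 2.155942
u(0.22) ≈ 2.1559

2.1559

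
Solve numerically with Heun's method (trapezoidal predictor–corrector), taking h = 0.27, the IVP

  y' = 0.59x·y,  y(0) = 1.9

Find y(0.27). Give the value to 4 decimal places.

Heun: k1 = f(x_n, y_n); k2 = f(x_n + h, y_n + h·k1); y_{n+1} = y_n + (h/2)·(k1 + k2).
x=0.000000, y=1.900000:
  k1 = f(0.000000, 1.900000) = 0.000000
  k2 = f(0.270000, 1.900000) = 0.302670
  y ← 1.900000 + (0.27/2)·(0.000000 + 0.302670) = 1.940860
y(0.27) ≈ 1.9409

1.9409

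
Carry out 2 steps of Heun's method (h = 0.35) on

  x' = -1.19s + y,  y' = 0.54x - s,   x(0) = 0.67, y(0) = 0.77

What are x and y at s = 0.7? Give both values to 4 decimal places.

Heun on (x,y): k1 = f(s_n, state_n); k2 = f(s_n + h, state_n + h·k1); state_{n+1} = state_n + (h/2)·(k1 + k2).
0.000000: (0.670000, 0.770000)
  k1 = (0.770000, 0.361800)
  predictor → (0.939500, 0.896630)
  k2 = (0.480130, 0.157330)
  → (0.888773, 0.860848)
0.350000: (0.888773, 0.860848)
  k1 = (0.444348, 0.129937)
  predictor → (1.044294, 0.906326)
  k2 = (0.073326, -0.136081)
  → (0.979366, 0.859773)
(x(0.7), y(0.7)) ≈ (0.9794, 0.8598)

0.9794, 0.8598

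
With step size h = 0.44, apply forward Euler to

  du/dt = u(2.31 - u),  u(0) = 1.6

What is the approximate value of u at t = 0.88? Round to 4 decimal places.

2.2940

Euler: u_{n+1} = u_n + h·f(t_n, u_n).
t=0.000000, u=1.600000: f=1.136000 → u ← 1.600000 + 0.44·1.136000 = 2.099840
t=0.440000, u=2.099840: f=0.441302 → u ← 2.099840 + 0.44·0.441302 = 2.294013
u(0.88) ≈ 2.2940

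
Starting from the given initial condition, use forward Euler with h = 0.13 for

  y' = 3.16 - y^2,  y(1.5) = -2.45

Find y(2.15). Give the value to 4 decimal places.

-12.6171

Euler: y_{n+1} = y_n + h·f(x_n, y_n).
x=1.500000, y=-2.450000: f=-2.842500 → y ← -2.450000 + 0.13·(-2.842500) = -2.819525
x=1.630000, y=-2.819525: f=-4.789721 → y ← -2.819525 + 0.13·(-4.789721) = -3.442189
x=1.760000, y=-3.442189: f=-8.688663 → y ← -3.442189 + 0.13·(-8.688663) = -4.571715
x=1.890000, y=-4.571715: f=-17.740578 → y ← -4.571715 + 0.13·(-17.740578) = -6.877990
x=2.020000, y=-6.877990: f=-44.146749 → y ← -6.877990 + 0.13·(-44.146749) = -12.617067
y(2.15) ≈ -12.6171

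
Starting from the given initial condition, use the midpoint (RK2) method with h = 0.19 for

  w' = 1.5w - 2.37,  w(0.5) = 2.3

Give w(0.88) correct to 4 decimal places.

2.8452

Midpoint: k1 = f(t_n, w_n); k2 = f(t_n + h/2, w_n + (h/2)·k1); w_{n+1} = w_n + h·k2.
t=0.500000, w=2.300000:
  k1 = f(0.500000, 2.300000) = 1.080000
  k2 = f(0.595000, 2.402600) = 1.233900
  w ← 2.300000 + 0.19·1.233900 = 2.534441
t=0.690000, w=2.534441:
  k1 = f(0.690000, 2.534441) = 1.431661
  k2 = f(0.785000, 2.670449) = 1.635673
  w ← 2.534441 + 0.19·1.635673 = 2.845219
w(0.88) ≈ 2.8452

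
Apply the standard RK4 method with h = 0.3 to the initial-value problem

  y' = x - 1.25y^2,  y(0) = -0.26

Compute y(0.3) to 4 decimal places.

RK4: k1 = f(x_n, y_n); k2 = f(x_n + h/2, y_n + (h/2)·k1); k3 = f(x_n + h/2, y_n + (h/2)·k2); k4 = f(x_n + h, y_n + h·k3); y_{n+1} = y_n + (h/6)·(k1 + 2k2 + 2k3 + k4).
x=0.000000, y=-0.260000:
  k1 = f(0.000000, -0.260000) = -0.084500
  k2 = f(0.150000, -0.272675) = 0.057060
  k3 = f(0.150000, -0.251441) = 0.070972
  k4 = f(0.300000, -0.238708) = 0.228773
  y ← -0.260000 + (0.3/6)·(k1 + 2k2 + 2k3 + k4) = -0.239983
y(0.3) ≈ -0.2400

-0.2400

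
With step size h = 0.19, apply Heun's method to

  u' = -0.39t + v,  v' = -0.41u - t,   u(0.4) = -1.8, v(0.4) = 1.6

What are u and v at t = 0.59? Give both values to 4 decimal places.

-1.5266, 1.6355

Heun on (u,v): k1 = f(t_n, state_n); k2 = f(t_n + h, state_n + h·k1); state_{n+1} = state_n + (h/2)·(k1 + k2).
0.400000: (-1.800000, 1.600000)
  k1 = (1.444000, 0.338000)
  predictor → (-1.525640, 1.664220)
  k2 = (1.434120, 0.035512)
  → (-1.526579, 1.635484)
(u(0.59), v(0.59)) ≈ (-1.5266, 1.6355)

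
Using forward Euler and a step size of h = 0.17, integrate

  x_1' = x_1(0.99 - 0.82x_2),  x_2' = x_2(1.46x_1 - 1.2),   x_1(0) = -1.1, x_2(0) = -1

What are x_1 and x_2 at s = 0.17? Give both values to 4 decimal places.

-1.4385, -0.5230

Euler on (x_1,x_2): x_1_{n+1} = x_1_n + h·x_1', x_2_{n+1} = x_2_n + h·x_2'.
0.000000: (-1.100000, -1.000000); f=(-1.991000, 2.806000) → (-1.438470, -0.522980)
(x_1(0.17), x_2(0.17)) ≈ (-1.4385, -0.5230)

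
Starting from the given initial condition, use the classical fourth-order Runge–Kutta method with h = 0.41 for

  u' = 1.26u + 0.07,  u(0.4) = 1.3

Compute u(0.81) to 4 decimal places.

2.2163

RK4: k1 = f(s_n, u_n); k2 = f(s_n + h/2, u_n + (h/2)·k1); k3 = f(s_n + h/2, u_n + (h/2)·k2); k4 = f(s_n + h, u_n + h·k3); u_{n+1} = u_n + (h/6)·(k1 + 2k2 + 2k3 + k4).
s=0.400000, u=1.300000:
  k1 = f(0.400000, 1.300000) = 1.708000
  k2 = f(0.605000, 1.650140) = 2.149176
  k3 = f(0.605000, 1.740581) = 2.263132
  k4 = f(0.810000, 2.227884) = 2.877134
  u ← 1.300000 + (0.41/6)·(k1 + 2k2 + 2k3 + k4) = 2.216333
u(0.81) ≈ 2.2163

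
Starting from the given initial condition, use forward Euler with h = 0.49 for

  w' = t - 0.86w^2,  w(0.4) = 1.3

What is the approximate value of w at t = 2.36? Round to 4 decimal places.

Euler: w_{n+1} = w_n + h·f(t_n, w_n).
t=0.400000, w=1.300000: f=-1.053400 → w ← 1.300000 + 0.49·(-1.053400) = 0.783834
t=0.890000, w=0.783834: f=0.361620 → w ← 0.783834 + 0.49·0.361620 = 0.961028
t=1.380000, w=0.961028: f=0.585726 → w ← 0.961028 + 0.49·0.585726 = 1.248034
t=1.870000, w=1.248034: f=0.530475 → w ← 1.248034 + 0.49·0.530475 = 1.507966
w(2.36) ≈ 1.5080

1.5080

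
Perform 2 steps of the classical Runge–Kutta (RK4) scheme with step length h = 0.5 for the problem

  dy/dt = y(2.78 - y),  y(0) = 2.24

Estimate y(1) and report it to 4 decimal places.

2.7316

RK4: k1 = f(t_n, y_n); k2 = f(t_n + h/2, y_n + (h/2)·k1); k3 = f(t_n + h/2, y_n + (h/2)·k2); k4 = f(t_n + h, y_n + h·k3); y_{n+1} = y_n + (h/6)·(k1 + 2k2 + 2k3 + k4).
t=0.000000, y=2.240000:
  k1 = f(0.000000, 2.240000) = 1.209600
  k2 = f(0.250000, 2.542400) = 0.604074
  k3 = f(0.250000, 2.391019) = 0.930062
  k4 = f(0.500000, 2.705031) = 0.202794
  y ← 2.240000 + (0.5/6)·(k1 + 2k2 + 2k3 + k4) = 2.613389
t=0.500000, y=2.613389:
  k1 = f(0.500000, 2.613389) = 0.435420
  k2 = f(0.750000, 2.722244) = 0.157227
  k3 = f(0.750000, 2.652695) = 0.337700
  k4 = f(1.000000, 2.782239) = -0.006229
  y ← 2.613389 + (0.5/6)·(k1 + 2k2 + 2k3 + k4) = 2.731642
y(1) ≈ 2.7316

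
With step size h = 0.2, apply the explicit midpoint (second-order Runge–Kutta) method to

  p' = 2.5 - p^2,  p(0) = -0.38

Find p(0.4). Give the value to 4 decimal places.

0.5893

Midpoint: k1 = f(t_n, p_n); k2 = f(t_n + h/2, p_n + (h/2)·k1); p_{n+1} = p_n + h·k2.
t=0.000000, p=-0.380000:
  k1 = f(0.000000, -0.380000) = 2.355600
  k2 = f(0.100000, -0.144440) = 2.479137
  p ← -0.380000 + 0.2·2.479137 = 0.115827
t=0.200000, p=0.115827:
  k1 = f(0.200000, 0.115827) = 2.486584
  k2 = f(0.300000, 0.364486) = 2.367150
  p ← 0.115827 + 0.2·2.367150 = 0.589257
p(0.4) ≈ 0.5893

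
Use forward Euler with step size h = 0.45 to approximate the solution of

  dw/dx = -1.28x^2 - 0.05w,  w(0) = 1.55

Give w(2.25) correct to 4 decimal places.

Euler: w_{n+1} = w_n + h·f(x_n, w_n).
x=0.000000, w=1.550000: f=-0.077500 → w ← 1.550000 + 0.45·(-0.077500) = 1.515125
x=0.450000, w=1.515125: f=-0.334956 → w ← 1.515125 + 0.45·(-0.334956) = 1.364395
x=0.900000, w=1.364395: f=-1.105020 → w ← 1.364395 + 0.45·(-1.105020) = 0.867136
x=1.350000, w=0.867136: f=-2.376157 → w ← 0.867136 + 0.45·(-2.376157) = -0.202135
x=1.800000, w=-0.202135: f=-4.137093 → w ← -0.202135 + 0.45·(-4.137093) = -2.063827
w(2.25) ≈ -2.0638

-2.0638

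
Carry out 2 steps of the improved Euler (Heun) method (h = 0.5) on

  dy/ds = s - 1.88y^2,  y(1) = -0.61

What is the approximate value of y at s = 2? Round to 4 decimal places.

Heun: k1 = f(s_n, y_n); k2 = f(s_n + h, y_n + h·k1); y_{n+1} = y_n + (h/2)·(k1 + k2).
s=1.000000, y=-0.610000:
  k1 = f(1.000000, -0.610000) = 0.300452
  k2 = f(1.500000, -0.459774) = 1.102583
  y ← -0.610000 + (0.5/2)·(0.300452 + 1.102583) = -0.259241
s=1.500000, y=-0.259241:
  k1 = f(1.500000, -0.259241) = 1.373653
  k2 = f(2.000000, 0.427585) = 1.656282
  y ← -0.259241 + (0.5/2)·(1.373653 + 1.656282) = 0.498242
y(2) ≈ 0.4982

0.4982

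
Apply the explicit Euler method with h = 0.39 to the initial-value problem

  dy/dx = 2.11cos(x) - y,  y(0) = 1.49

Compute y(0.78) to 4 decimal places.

Euler: y_{n+1} = y_n + h·f(x_n, y_n).
x=0.000000, y=1.490000: f=0.620000 → y ← 1.490000 + 0.39·0.620000 = 1.731800
x=0.390000, y=1.731800: f=0.219758 → y ← 1.731800 + 0.39·0.219758 = 1.817506
y(0.78) ≈ 1.8175

1.8175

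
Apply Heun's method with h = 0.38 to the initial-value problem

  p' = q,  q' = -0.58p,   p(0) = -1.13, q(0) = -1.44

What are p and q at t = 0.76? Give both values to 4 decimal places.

-1.9913, -0.7241

Heun on (p,q): k1 = f(t_n, state_n); k2 = f(t_n + h, state_n + h·k1); state_{n+1} = state_n + (h/2)·(k1 + k2).
0.000000: (-1.130000, -1.440000)
  k1 = (-1.440000, 0.655400)
  predictor → (-1.677200, -1.190948)
  k2 = (-1.190948, 0.972776)
  → (-1.629880, -1.130647)
0.380000: (-1.629880, -1.130647)
  k1 = (-1.130647, 0.945330)
  predictor → (-2.059526, -0.771421)
  k2 = (-0.771421, 1.194525)
  → (-1.991273, -0.724074)
(p(0.76), q(0.76)) ≈ (-1.9913, -0.7241)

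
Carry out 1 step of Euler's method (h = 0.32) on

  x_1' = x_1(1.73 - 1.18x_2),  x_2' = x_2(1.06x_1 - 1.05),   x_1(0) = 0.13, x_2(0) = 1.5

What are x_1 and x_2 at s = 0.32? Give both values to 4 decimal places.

Euler on (x_1,x_2): x_1_{n+1} = x_1_n + h·x_1', x_2_{n+1} = x_2_n + h·x_2'.
0.000000: (0.130000, 1.500000); f=(-0.005200, -1.368300) → (0.128336, 1.062144)
(x_1(0.32), x_2(0.32)) ≈ (0.1283, 1.0621)

0.1283, 1.0621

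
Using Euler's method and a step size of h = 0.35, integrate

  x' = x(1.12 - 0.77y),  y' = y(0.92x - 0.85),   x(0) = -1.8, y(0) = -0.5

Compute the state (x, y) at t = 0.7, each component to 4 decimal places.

Euler on (x,y): x_{n+1} = x_n + h·x', y_{n+1} = y_n + h·y'.
0.000000: (-1.800000, -0.500000); f=(-2.709000, 1.253000) → (-2.748150, -0.061450)
0.350000: (-2.748150, -0.061450); f=(-3.207961, 0.207596) → (-3.870936, 0.011209)
(x(0.7), y(0.7)) ≈ (-3.8709, 0.0112)

-3.8709, 0.0112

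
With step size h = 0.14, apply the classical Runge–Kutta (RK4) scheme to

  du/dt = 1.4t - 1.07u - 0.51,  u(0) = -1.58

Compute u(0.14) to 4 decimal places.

RK4: k1 = f(t_n, u_n); k2 = f(t_n + h/2, u_n + (h/2)·k1); k3 = f(t_n + h/2, u_n + (h/2)·k2); k4 = f(t_n + h, u_n + h·k3); u_{n+1} = u_n + (h/6)·(k1 + 2k2 + 2k3 + k4).
t=0.000000, u=-1.580000:
  k1 = f(0.000000, -1.580000) = 1.180600
  k2 = f(0.070000, -1.497358) = 1.190173
  k3 = f(0.070000, -1.496688) = 1.189456
  k4 = f(0.140000, -1.413476) = 1.198419
  u ← -1.580000 + (0.14/6)·(k1 + 2k2 + 2k3 + k4) = -1.413440
u(0.14) ≈ -1.4134

-1.4134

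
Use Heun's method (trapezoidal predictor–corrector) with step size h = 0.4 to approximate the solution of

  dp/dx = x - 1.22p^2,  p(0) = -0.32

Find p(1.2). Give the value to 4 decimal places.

Heun: k1 = f(x_n, p_n); k2 = f(x_n + h, p_n + h·k1); p_{n+1} = p_n + (h/2)·(k1 + k2).
x=0.000000, p=-0.320000:
  k1 = f(0.000000, -0.320000) = -0.124928
  k2 = f(0.400000, -0.369971) = 0.233008
  p ← -0.320000 + (0.4/2)·(-0.124928 + 0.233008) = -0.298384
x=0.400000, p=-0.298384:
  k1 = f(0.400000, -0.298384) = 0.291380
  k2 = f(0.800000, -0.181832) = 0.759663
  p ← -0.298384 + (0.4/2)·(0.291380 + 0.759663) = -0.088175
x=0.800000, p=-0.088175:
  k1 = f(0.800000, -0.088175) = 0.790515
  k2 = f(1.200000, 0.228030) = 1.136563
  p ← -0.088175 + (0.4/2)·(0.790515 + 1.136563) = 0.297240
p(1.2) ≈ 0.2972

0.2972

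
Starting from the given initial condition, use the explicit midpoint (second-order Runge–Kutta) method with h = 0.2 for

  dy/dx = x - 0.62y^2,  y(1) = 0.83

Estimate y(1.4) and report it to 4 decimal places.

1.0843

Midpoint: k1 = f(x_n, y_n); k2 = f(x_n + h/2, y_n + (h/2)·k1); y_{n+1} = y_n + h·k2.
x=1.000000, y=0.830000:
  k1 = f(1.000000, 0.830000) = 0.572882
  k2 = f(1.100000, 0.887288) = 0.611886
  y ← 0.830000 + 0.2·0.611886 = 0.952377
x=1.200000, y=0.952377:
  k1 = f(1.200000, 0.952377) = 0.637646
  k2 = f(1.300000, 1.016142) = 0.659823
  y ← 0.952377 + 0.2·0.659823 = 1.084342
y(1.4) ≈ 1.0843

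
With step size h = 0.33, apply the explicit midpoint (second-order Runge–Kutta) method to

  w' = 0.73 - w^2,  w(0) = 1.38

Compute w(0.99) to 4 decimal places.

0.9565

Midpoint: k1 = f(s_n, w_n); k2 = f(s_n + h/2, w_n + (h/2)·k1); w_{n+1} = w_n + h·k2.
s=0.000000, w=1.380000:
  k1 = f(0.000000, 1.380000) = -1.174400
  k2 = f(0.165000, 1.186224) = -0.677127
  w ← 1.380000 + 0.33·(-0.677127) = 1.156548
s=0.330000, w=1.156548:
  k1 = f(0.330000, 1.156548) = -0.607603
  k2 = f(0.495000, 1.056293) = -0.385756
  w ← 1.156548 + 0.33·(-0.385756) = 1.029249
s=0.660000, w=1.029249:
  k1 = f(0.660000, 1.029249) = -0.329353
  k2 = f(0.825000, 0.974905) = -0.220440
  w ← 1.029249 + 0.33·(-0.220440) = 0.956503
w(0.99) ≈ 0.9565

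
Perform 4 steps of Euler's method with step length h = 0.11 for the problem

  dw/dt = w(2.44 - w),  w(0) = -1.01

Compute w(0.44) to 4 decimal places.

-4.6876

Euler: w_{n+1} = w_n + h·f(t_n, w_n).
t=0.000000, w=-1.010000: f=-3.484500 → w ← -1.010000 + 0.11·(-3.484500) = -1.393295
t=0.110000, w=-1.393295: f=-5.340911 → w ← -1.393295 + 0.11·(-5.340911) = -1.980795
t=0.220000, w=-1.980795: f=-8.756690 → w ← -1.980795 + 0.11·(-8.756690) = -2.944031
t=0.330000, w=-2.944031: f=-15.850755 → w ← -2.944031 + 0.11·(-15.850755) = -4.687614
w(0.44) ≈ -4.6876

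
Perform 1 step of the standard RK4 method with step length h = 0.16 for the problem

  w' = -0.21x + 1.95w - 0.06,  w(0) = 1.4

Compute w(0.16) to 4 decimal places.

1.8983

RK4: k1 = f(x_n, w_n); k2 = f(x_n + h/2, w_n + (h/2)·k1); k3 = f(x_n + h/2, w_n + (h/2)·k2); k4 = f(x_n + h, w_n + h·k3); w_{n+1} = w_n + (h/6)·(k1 + 2k2 + 2k3 + k4).
x=0.000000, w=1.400000:
  k1 = f(0.000000, 1.400000) = 2.670000
  k2 = f(0.080000, 1.613600) = 3.069720
  k3 = f(0.080000, 1.645578) = 3.132076
  k4 = f(0.160000, 1.901132) = 3.613608
  w ← 1.400000 + (0.16/6)·(k1 + 2k2 + 2k3 + k4) = 1.898325
w(0.16) ≈ 1.8983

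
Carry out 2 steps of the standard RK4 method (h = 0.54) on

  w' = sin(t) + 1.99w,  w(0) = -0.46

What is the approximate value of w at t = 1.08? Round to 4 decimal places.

-2.6466

RK4: k1 = f(t_n, w_n); k2 = f(t_n + h/2, w_n + (h/2)·k1); k3 = f(t_n + h/2, w_n + (h/2)·k2); k4 = f(t_n + h, w_n + h·k3); w_{n+1} = w_n + (h/6)·(k1 + 2k2 + 2k3 + k4).
t=0.000000, w=-0.460000:
  k1 = f(0.000000, -0.460000) = -0.915400
  k2 = f(0.270000, -0.707158) = -1.140513
  k3 = f(0.270000, -0.767939) = -1.261466
  k4 = f(0.540000, -1.141192) = -1.756836
  w ← -0.460000 + (0.54/6)·(k1 + 2k2 + 2k3 + k4) = -1.132857
t=0.540000, w=-1.132857:
  k1 = f(0.540000, -1.132857) = -1.740250
  k2 = f(0.810000, -1.602725) = -2.465136
  k3 = f(0.810000, -1.798444) = -2.854617
  k4 = f(1.080000, -2.674350) = -4.439999
  w ← -1.132857 + (0.54/6)·(k1 + 2k2 + 2k3 + k4) = -2.646635
w(1.08) ≈ -2.6466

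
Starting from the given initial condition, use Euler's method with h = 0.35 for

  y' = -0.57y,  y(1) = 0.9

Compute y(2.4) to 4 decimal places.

0.3696

Euler: y_{n+1} = y_n + h·f(x_n, y_n).
x=1.000000, y=0.900000: f=-0.513000 → y ← 0.900000 + 0.35·(-0.513000) = 0.720450
x=1.350000, y=0.720450: f=-0.410656 → y ← 0.720450 + 0.35·(-0.410656) = 0.576720
x=1.700000, y=0.576720: f=-0.328731 → y ← 0.576720 + 0.35·(-0.328731) = 0.461665
x=2.050000, y=0.461665: f=-0.263149 → y ← 0.461665 + 0.35·(-0.263149) = 0.369562
y(2.4) ≈ 0.3696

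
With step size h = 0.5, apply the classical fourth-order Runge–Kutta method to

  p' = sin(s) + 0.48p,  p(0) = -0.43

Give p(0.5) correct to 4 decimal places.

RK4: k1 = f(s_n, p_n); k2 = f(s_n + h/2, p_n + (h/2)·k1); k3 = f(s_n + h/2, p_n + (h/2)·k2); k4 = f(s_n + h, p_n + h·k3); p_{n+1} = p_n + (h/6)·(k1 + 2k2 + 2k3 + k4).
s=0.000000, p=-0.430000:
  k1 = f(0.000000, -0.430000) = -0.206400
  k2 = f(0.250000, -0.481600) = 0.016236
  k3 = f(0.250000, -0.425941) = 0.042952
  k4 = f(0.500000, -0.408524) = 0.283334
  p ← -0.430000 + (0.5/6)·(k1 + 2k2 + 2k3 + k4) = -0.413724
p(0.5) ≈ -0.4137

-0.4137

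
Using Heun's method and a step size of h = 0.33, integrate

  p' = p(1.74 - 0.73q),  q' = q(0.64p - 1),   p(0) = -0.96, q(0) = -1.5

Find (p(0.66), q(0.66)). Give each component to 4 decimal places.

-4.0746, -0.4123

Heun on (p,q): k1 = f(s_n, state_n); k2 = f(s_n + h, state_n + h·k1); state_{n+1} = state_n + (h/2)·(k1 + k2).
0.000000: (-0.960000, -1.500000)
  k1 = (-2.721600, 2.421600)
  predictor → (-1.858128, -0.700872)
  k2 = (-4.183829, 1.534350)
  → (-2.099396, -0.847268)
0.330000: (-2.099396, -0.847268)
  k1 = (-4.951437, 1.985669)
  predictor → (-3.733370, -0.191997)
  k2 = (-7.019326, 0.650748)
  → (-4.074572, -0.412259)
(p(0.66), q(0.66)) ≈ (-4.0746, -0.4123)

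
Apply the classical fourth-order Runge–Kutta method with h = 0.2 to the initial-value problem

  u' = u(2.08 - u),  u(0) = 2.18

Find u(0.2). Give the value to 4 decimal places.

2.1449

RK4: k1 = f(x_n, u_n); k2 = f(x_n + h/2, u_n + (h/2)·k1); k3 = f(x_n + h/2, u_n + (h/2)·k2); k4 = f(x_n + h, u_n + h·k3); u_{n+1} = u_n + (h/6)·(k1 + 2k2 + 2k3 + k4).
x=0.000000, u=2.180000:
  k1 = f(0.000000, 2.180000) = -0.218000
  k2 = f(0.100000, 2.158200) = -0.168771
  k3 = f(0.100000, 2.163123) = -0.179805
  k4 = f(0.200000, 2.144039) = -0.137302
  u ← 2.180000 + (0.2/6)·(k1 + 2k2 + 2k3 + k4) = 2.144918
u(0.2) ≈ 2.1449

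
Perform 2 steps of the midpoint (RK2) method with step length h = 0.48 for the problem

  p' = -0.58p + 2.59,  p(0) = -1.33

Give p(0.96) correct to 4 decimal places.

1.1149

Midpoint: k1 = f(t_n, p_n); k2 = f(t_n + h/2, p_n + (h/2)·k1); p_{n+1} = p_n + h·k2.
t=0.000000, p=-1.330000:
  k1 = f(0.000000, -1.330000) = 3.361400
  k2 = f(0.240000, -0.523264) = 2.893493
  p ← -1.330000 + 0.48·2.893493 = 0.058877
t=0.480000, p=0.058877:
  k1 = f(0.480000, 0.058877) = 2.555852
  k2 = f(0.720000, 0.672281) = 2.200077
  p ← 0.058877 + 0.48·2.200077 = 1.114914
p(0.96) ≈ 1.1149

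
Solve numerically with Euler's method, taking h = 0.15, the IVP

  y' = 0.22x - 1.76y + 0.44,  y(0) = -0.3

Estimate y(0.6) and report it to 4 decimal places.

Euler: y_{n+1} = y_n + h·f(x_n, y_n).
x=0.000000, y=-0.300000: f=0.968000 → y ← -0.300000 + 0.15·0.968000 = -0.154800
x=0.150000, y=-0.154800: f=0.745448 → y ← -0.154800 + 0.15·0.745448 = -0.042983
x=0.300000, y=-0.042983: f=0.581650 → y ← -0.042983 + 0.15·0.581650 = 0.044265
x=0.450000, y=0.044265: f=0.461094 → y ← 0.044265 + 0.15·0.461094 = 0.113429
y(0.6) ≈ 0.1134

0.1134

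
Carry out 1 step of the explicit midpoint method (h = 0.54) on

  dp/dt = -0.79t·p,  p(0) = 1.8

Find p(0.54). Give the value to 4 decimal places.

Midpoint: k1 = f(t_n, p_n); k2 = f(t_n + h/2, p_n + (h/2)·k1); p_{n+1} = p_n + h·k2.
t=0.000000, p=1.800000:
  k1 = f(0.000000, 1.800000) = 0.000000
  k2 = f(0.270000, 1.800000) = -0.383940
  p ← 1.800000 + 0.54·(-0.383940) = 1.592672
p(0.54) ≈ 1.5927

1.5927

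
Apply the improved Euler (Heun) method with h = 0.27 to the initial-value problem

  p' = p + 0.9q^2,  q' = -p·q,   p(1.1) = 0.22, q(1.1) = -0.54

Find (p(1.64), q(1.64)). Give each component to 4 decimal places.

Heun on (p,q): k1 = f(t_n, state_n); k2 = f(t_n + h, state_n + h·k1); state_{n+1} = state_n + (h/2)·(k1 + k2).
1.100000: (0.220000, -0.540000)
  k1 = (0.482440, 0.118800)
  predictor → (0.350259, -0.507924)
  k2 = (0.582447, 0.177905)
  → (0.363760, -0.499945)
1.370000: (0.363760, -0.499945)
  k1 = (0.588710, 0.181860)
  predictor → (0.522711, -0.450843)
  k2 = (0.705645, 0.235661)
  → (0.538498, -0.443580)
(p(1.64), q(1.64)) ≈ (0.5385, -0.4436)

0.5385, -0.4436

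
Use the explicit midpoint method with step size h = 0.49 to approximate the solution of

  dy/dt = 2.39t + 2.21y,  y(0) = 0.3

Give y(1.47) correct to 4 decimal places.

12.9325

Midpoint: k1 = f(t_n, y_n); k2 = f(t_n + h/2, y_n + (h/2)·k1); y_{n+1} = y_n + h·k2.
t=0.000000, y=0.300000:
  k1 = f(0.000000, 0.300000) = 0.663000
  k2 = f(0.245000, 0.462435) = 1.607531
  y ← 0.300000 + 0.49·1.607531 = 1.087690
t=0.490000, y=1.087690:
  k1 = f(0.490000, 1.087690) = 3.574896
  k2 = f(0.735000, 1.963540) = 6.096073
  y ← 1.087690 + 0.49·6.096073 = 4.074766
t=0.980000, y=4.074766:
  k1 = f(0.980000, 4.074766) = 11.347433
  k2 = f(1.225000, 6.854887) = 18.077051
  y ← 4.074766 + 0.49·18.077051 = 12.932521
y(1.47) ≈ 12.9325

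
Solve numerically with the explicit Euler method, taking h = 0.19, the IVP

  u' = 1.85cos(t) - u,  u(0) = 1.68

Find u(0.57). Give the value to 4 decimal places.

Euler: u_{n+1} = u_n + h·f(t_n, u_n).
t=0.000000, u=1.680000: f=0.170000 → u ← 1.680000 + 0.19·0.170000 = 1.712300
t=0.190000, u=1.712300: f=0.104408 → u ← 1.712300 + 0.19·0.104408 = 1.732137
t=0.380000, u=1.732137: f=-0.014108 → u ← 1.732137 + 0.19·(-0.014108) = 1.729457
u(0.57) ≈ 1.7295

1.7295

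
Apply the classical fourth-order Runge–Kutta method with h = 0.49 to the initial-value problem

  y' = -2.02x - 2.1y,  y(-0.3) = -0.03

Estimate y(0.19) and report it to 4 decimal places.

RK4: k1 = f(x_n, y_n); k2 = f(x_n + h/2, y_n + (h/2)·k1); k3 = f(x_n + h/2, y_n + (h/2)·k2); k4 = f(x_n + h, y_n + h·k3); y_{n+1} = y_n + (h/6)·(k1 + 2k2 + 2k3 + k4).
x=-0.300000, y=-0.030000:
  k1 = f(-0.300000, -0.030000) = 0.669000
  k2 = f(-0.055000, 0.133905) = -0.170101
  k3 = f(-0.055000, -0.071675) = 0.261617
  k4 = f(0.190000, 0.098192) = -0.590004
  y ← -0.030000 + (0.49/6)·(k1 + 2k2 + 2k3 + k4) = -0.008601
y(0.19) ≈ -0.0086

-0.0086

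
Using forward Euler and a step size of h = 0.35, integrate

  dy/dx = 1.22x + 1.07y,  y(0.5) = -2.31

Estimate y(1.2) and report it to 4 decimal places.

-3.7078

Euler: y_{n+1} = y_n + h·f(x_n, y_n).
x=0.500000, y=-2.310000: f=-1.861700 → y ← -2.310000 + 0.35·(-1.861700) = -2.961595
x=0.850000, y=-2.961595: f=-2.131907 → y ← -2.961595 + 0.35·(-2.131907) = -3.707762
y(1.2) ≈ -3.7078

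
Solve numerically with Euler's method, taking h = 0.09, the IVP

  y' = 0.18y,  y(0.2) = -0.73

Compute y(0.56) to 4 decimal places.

-0.7785

Euler: y_{n+1} = y_n + h·f(t_n, y_n).
t=0.200000, y=-0.730000: f=-0.131400 → y ← -0.730000 + 0.09·(-0.131400) = -0.741826
t=0.290000, y=-0.741826: f=-0.133529 → y ← -0.741826 + 0.09·(-0.133529) = -0.753844
t=0.380000, y=-0.753844: f=-0.135692 → y ← -0.753844 + 0.09·(-0.135692) = -0.766056
t=0.470000, y=-0.766056: f=-0.137890 → y ← -0.766056 + 0.09·(-0.137890) = -0.778466
y(0.56) ≈ -0.7785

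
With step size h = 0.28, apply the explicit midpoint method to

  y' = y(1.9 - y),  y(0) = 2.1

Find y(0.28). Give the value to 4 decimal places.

2.0193

Midpoint: k1 = f(t_n, y_n); k2 = f(t_n + h/2, y_n + (h/2)·k1); y_{n+1} = y_n + h·k2.
t=0.000000, y=2.100000:
  k1 = f(0.000000, 2.100000) = -0.420000
  k2 = f(0.140000, 2.041200) = -0.288217
  y ← 2.100000 + 0.28·(-0.288217) = 2.019299
y(0.28) ≈ 2.0193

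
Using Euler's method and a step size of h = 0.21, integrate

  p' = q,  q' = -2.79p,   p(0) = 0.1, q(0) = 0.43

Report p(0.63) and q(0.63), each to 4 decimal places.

Euler on (p,q): p_{n+1} = p_n + h·p', q_{n+1} = q_n + h·q'.
0.000000: (0.100000, 0.430000); f=(0.430000, -0.279000) → (0.190300, 0.371410)
0.210000: (0.190300, 0.371410); f=(0.371410, -0.530937) → (0.268296, 0.259913)
0.420000: (0.268296, 0.259913); f=(0.259913, -0.748546) → (0.322878, 0.102719)
(p(0.63), q(0.63)) ≈ (0.3229, 0.1027)

0.3229, 0.1027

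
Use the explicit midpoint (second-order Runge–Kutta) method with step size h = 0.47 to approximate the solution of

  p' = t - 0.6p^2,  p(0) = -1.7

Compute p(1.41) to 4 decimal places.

-53.1889

Midpoint: k1 = f(t_n, p_n); k2 = f(t_n + h/2, p_n + (h/2)·k1); p_{n+1} = p_n + h·k2.
t=0.000000, p=-1.700000:
  k1 = f(0.000000, -1.700000) = -1.734000
  k2 = f(0.235000, -2.107490) = -2.429908
  p ← -1.700000 + 0.47·(-2.429908) = -2.842057
t=0.470000, p=-2.842057:
  k1 = f(0.470000, -2.842057) = -4.376373
  k2 = f(0.705000, -3.870505) = -8.283483
  p ← -2.842057 + 0.47·(-8.283483) = -6.735294
t=0.940000, p=-6.735294:
  k1 = f(0.940000, -6.735294) = -26.278512
  k2 = f(1.175000, -12.910745) = -98.837395
  p ← -6.735294 + 0.47·(-98.837395) = -53.188870
p(1.41) ≈ -53.1889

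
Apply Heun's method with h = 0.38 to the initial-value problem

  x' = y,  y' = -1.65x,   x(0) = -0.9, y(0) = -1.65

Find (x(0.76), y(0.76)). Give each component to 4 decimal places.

Heun on (x,y): k1 = f(t_n, state_n); k2 = f(t_n + h, state_n + h·k1); state_{n+1} = state_n + (h/2)·(k1 + k2).
0.000000: (-0.900000, -1.650000)
  k1 = (-1.650000, 1.485000)
  predictor → (-1.527000, -1.085700)
  k2 = (-1.085700, 2.519550)
  → (-1.419783, -0.889135)
0.380000: (-1.419783, -0.889135)
  k1 = (-0.889135, 2.342642)
  predictor → (-1.757654, 0.001068)
  k2 = (0.001068, 2.900130)
  → (-1.588516, 0.106991)
(x(0.76), y(0.76)) ≈ (-1.5885, 0.1070)

-1.5885, 0.1070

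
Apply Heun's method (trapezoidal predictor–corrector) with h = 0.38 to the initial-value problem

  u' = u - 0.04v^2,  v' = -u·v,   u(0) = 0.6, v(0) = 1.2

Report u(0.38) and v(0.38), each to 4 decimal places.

0.8497, 0.9213

Heun on (u,v): k1 = f(t_n, state_n); k2 = f(t_n + h, state_n + h·k1); state_{n+1} = state_n + (h/2)·(k1 + k2).
0.000000: (0.600000, 1.200000)
  k1 = (0.542400, -0.720000)
  predictor → (0.806112, 0.926400)
  k2 = (0.771783, -0.746782)
  → (0.849695, 0.921311)
(u(0.38), v(0.38)) ≈ (0.8497, 0.9213)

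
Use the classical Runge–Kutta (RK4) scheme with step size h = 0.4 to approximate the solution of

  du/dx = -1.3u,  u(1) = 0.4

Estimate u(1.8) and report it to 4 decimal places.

0.1415

RK4: k1 = f(x_n, u_n); k2 = f(x_n + h/2, u_n + (h/2)·k1); k3 = f(x_n + h/2, u_n + (h/2)·k2); k4 = f(x_n + h, u_n + h·k3); u_{n+1} = u_n + (h/6)·(k1 + 2k2 + 2k3 + k4).
x=1.000000, u=0.400000:
  k1 = f(1.000000, 0.400000) = -0.520000
  k2 = f(1.200000, 0.296000) = -0.384800
  k3 = f(1.200000, 0.323040) = -0.419952
  k4 = f(1.400000, 0.232019) = -0.301625
  u ← 0.400000 + (0.4/6)·(k1 + 2k2 + 2k3 + k4) = 0.237925
x=1.400000, u=0.237925:
  k1 = f(1.400000, 0.237925) = -0.309302
  k2 = f(1.600000, 0.176064) = -0.228884
  k3 = f(1.600000, 0.192148) = -0.249792
  k4 = f(1.800000, 0.138008) = -0.179410
  u ← 0.237925 + (0.4/6)·(k1 + 2k2 + 2k3 + k4) = 0.141520
u(1.8) ≈ 0.1415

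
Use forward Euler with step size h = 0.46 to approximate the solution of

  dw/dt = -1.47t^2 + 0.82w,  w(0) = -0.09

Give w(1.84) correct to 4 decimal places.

-2.6711

Euler: w_{n+1} = w_n + h·f(t_n, w_n).
t=0.000000, w=-0.090000: f=-0.073800 → w ← -0.090000 + 0.46·(-0.073800) = -0.123948
t=0.460000, w=-0.123948: f=-0.412689 → w ← -0.123948 + 0.46·(-0.412689) = -0.313785
t=0.920000, w=-0.313785: f=-1.501512 → w ← -0.313785 + 0.46·(-1.501512) = -1.004481
t=1.380000, w=-1.004481: f=-3.623142 → w ← -1.004481 + 0.46·(-3.623142) = -2.671126
w(1.84) ≈ -2.6711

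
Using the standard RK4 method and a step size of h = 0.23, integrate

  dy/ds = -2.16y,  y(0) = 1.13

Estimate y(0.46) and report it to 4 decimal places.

0.4187

RK4: k1 = f(s_n, y_n); k2 = f(s_n + h/2, y_n + (h/2)·k1); k3 = f(s_n + h/2, y_n + (h/2)·k2); k4 = f(s_n + h, y_n + h·k3); y_{n+1} = y_n + (h/6)·(k1 + 2k2 + 2k3 + k4).
s=0.000000, y=1.130000:
  k1 = f(0.000000, 1.130000) = -2.440800
  k2 = f(0.115000, 0.849308) = -1.834505
  k3 = f(0.115000, 0.919032) = -1.985109
  k4 = f(0.230000, 0.673425) = -1.454598
  y ← 1.130000 + (0.23/6)·(k1 + 2k2 + 2k3 + k4) = 0.687839
s=0.230000, y=0.687839:
  k1 = f(0.230000, 0.687839) = -1.485733
  k2 = f(0.345000, 0.516980) = -1.116677
  k3 = f(0.345000, 0.559421) = -1.208350
  k4 = f(0.460000, 0.409919) = -0.885424
  y ← 0.687839 + (0.23/6)·(k1 + 2k2 + 2k3 + k4) = 0.418693
y(0.46) ≈ 0.4187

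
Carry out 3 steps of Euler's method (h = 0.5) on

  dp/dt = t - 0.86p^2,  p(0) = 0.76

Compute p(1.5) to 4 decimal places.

Euler: p_{n+1} = p_n + h·f(t_n, p_n).
t=0.000000, p=0.760000: f=-0.496736 → p ← 0.760000 + 0.5·(-0.496736) = 0.511632
t=0.500000, p=0.511632: f=0.274880 → p ← 0.511632 + 0.5·0.274880 = 0.649072
t=1.000000, p=0.649072: f=0.637687 → p ← 0.649072 + 0.5·0.637687 = 0.967915
p(1.5) ≈ 0.9679

0.9679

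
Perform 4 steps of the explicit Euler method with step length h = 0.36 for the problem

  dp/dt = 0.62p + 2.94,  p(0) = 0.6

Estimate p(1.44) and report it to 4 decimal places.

Euler: p_{n+1} = p_n + h·f(t_n, p_n).
t=0.000000, p=0.600000: f=3.312000 → p ← 0.600000 + 0.36·3.312000 = 1.792320
t=0.360000, p=1.792320: f=4.051238 → p ← 1.792320 + 0.36·4.051238 = 3.250766
t=0.720000, p=3.250766: f=4.955475 → p ← 3.250766 + 0.36·4.955475 = 5.034737
t=1.080000, p=5.034737: f=6.061537 → p ← 5.034737 + 0.36·6.061537 = 7.216890
p(1.44) ≈ 7.2169

7.2169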